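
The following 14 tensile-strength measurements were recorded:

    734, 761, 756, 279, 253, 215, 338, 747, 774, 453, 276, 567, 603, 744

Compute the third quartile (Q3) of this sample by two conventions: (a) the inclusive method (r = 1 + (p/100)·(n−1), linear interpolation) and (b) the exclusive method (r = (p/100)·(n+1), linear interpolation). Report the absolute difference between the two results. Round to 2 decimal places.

Sorted: 215, 253, 276, 279, 338, 453, 567, 603, 734, 744, 747, 756, 761, 774.
n = 14.
(a) r = 10.75; between ranks 10 (744) and 11 (747): 746.25.
(b) r = 11.25; between ranks 11 (747) and 12 (756): 749.25.
|746.25 − 749.25| = 3.

3.00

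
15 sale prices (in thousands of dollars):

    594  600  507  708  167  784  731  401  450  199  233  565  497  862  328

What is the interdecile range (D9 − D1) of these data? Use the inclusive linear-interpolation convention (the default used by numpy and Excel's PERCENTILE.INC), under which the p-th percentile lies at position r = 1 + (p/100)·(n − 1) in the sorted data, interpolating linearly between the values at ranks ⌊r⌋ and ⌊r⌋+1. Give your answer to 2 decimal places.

Sorted: 167, 199, 233, 328, 401, 450, 497, 507, 565, 594, 600, 708, 731, 784, 862.
n = 15.
P10: r = 2.4; ranks 2–3 are 199, 233; interpolating gives 212.6.
P90: r = 13.6; ranks 13–14 are 731, 784; interpolating gives 762.8.
Difference: 762.8 − 212.6 = 550.2.

550.20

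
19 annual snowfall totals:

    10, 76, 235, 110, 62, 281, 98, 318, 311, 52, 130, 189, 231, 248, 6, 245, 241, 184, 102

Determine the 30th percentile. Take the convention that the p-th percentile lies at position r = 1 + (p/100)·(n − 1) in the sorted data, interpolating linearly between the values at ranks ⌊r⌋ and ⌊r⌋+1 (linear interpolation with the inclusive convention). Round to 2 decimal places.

Sorted: 6, 10, 52, 62, 76, 98, 102, 110, 130, 184, 189, 231, 235, 241, 245, 248, 281, 311, 318.
n = 19.
r = 1 + (30/100)·(19 − 1) = 1 + 5.4 = 6.4.
Rank 6 is 98 and rank 7 is 102.
Interpolate: 98 + 0.4·(102 − 98) = 98 + 0.4·4 = 99.6.

99.60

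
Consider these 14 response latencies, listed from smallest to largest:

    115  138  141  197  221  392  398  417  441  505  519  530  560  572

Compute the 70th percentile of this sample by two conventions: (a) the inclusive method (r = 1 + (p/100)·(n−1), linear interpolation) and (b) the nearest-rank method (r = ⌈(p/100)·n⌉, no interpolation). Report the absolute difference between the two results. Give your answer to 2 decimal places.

n = 14.
(a) r = 10.1; between ranks 10 (505) and 11 (519): 506.4.
(b) the nearest-rank method: rank 10 → 505.
|506.4 − 505| = 1.4.

1.40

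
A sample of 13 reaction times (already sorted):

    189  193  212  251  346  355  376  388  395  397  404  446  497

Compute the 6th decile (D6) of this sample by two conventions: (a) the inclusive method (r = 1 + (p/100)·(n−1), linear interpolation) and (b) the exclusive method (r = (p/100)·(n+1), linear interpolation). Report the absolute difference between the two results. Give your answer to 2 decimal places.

n = 13.
(a) r = 8.2; between ranks 8 (388) and 9 (395): 389.4.
(b) r = 8.4; between ranks 8 (388) and 9 (395): 390.8.
|389.4 − 390.8| = 1.4.

1.40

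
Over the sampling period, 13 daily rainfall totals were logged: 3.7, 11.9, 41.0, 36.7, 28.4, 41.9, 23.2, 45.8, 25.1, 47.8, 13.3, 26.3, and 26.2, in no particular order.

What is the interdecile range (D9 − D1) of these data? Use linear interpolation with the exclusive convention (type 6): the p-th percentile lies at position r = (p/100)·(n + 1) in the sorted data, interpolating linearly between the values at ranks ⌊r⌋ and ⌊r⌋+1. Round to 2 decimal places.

Sorted: 3.7, 11.9, 13.3, 23.2, 25.1, 26.2, 26.3, 28.4, 36.7, 41.0, 41.9, 45.8, 47.8.
n = 13.
P10: r = 1.4; ranks 1–2 are 3.7, 11.9; interpolating gives 6.98.
P90: r = 12.6; ranks 12–13 are 45.8, 47.8; interpolating gives 47.
Difference: 47 − 6.98 = 40.02.

40.02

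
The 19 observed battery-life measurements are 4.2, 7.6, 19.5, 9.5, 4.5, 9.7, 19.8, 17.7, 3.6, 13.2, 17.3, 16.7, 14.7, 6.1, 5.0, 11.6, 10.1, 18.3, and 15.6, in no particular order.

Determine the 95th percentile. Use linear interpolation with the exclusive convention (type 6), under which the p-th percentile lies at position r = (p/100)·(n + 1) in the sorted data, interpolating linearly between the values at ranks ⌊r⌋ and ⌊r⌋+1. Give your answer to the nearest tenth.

Sorted: 3.6, 4.2, 4.5, 5.0, 6.1, 7.6, 9.5, 9.7, 10.1, 11.6, 13.2, 14.7, 15.6, 16.7, 17.3, 17.7, 18.3, 19.5, 19.8.
n = 19.
r = (95/100)·(19 + 1) = 19.
r is an integer, so P95 is the value at rank 19: 19.8.

19.8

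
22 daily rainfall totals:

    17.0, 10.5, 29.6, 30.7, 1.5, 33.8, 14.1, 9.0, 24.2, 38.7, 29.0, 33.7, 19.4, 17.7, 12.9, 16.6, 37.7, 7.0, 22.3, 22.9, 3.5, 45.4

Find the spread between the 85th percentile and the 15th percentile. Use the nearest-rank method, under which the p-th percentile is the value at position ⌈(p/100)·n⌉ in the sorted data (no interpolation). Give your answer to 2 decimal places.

Sorted: 1.5, 3.5, 7.0, 9.0, 10.5, 12.9, 14.1, 16.6, 17.0, 17.7, 19.4, 22.3, 22.9, 24.2, 29.0, 29.6, 30.7, 33.7, 33.8, 37.7, 38.7, 45.4.
n = 22.
P15: rank ⌈15/100·22⌉ = 4 → 9.
P85: rank ⌈85/100·22⌉ = 19 → 33.8.
Difference: 33.8 − 9 = 24.8.

24.80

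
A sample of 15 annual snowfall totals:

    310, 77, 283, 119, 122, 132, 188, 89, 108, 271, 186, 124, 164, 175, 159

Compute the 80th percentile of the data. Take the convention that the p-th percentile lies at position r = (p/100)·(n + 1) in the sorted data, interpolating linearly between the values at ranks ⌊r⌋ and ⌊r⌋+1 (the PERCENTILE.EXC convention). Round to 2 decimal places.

Sorted: 77, 89, 108, 119, 122, 124, 132, 159, 164, 175, 186, 188, 271, 283, 310.
n = 15.
r = (80/100)·(15 + 1) = 12.8.
Rank 12 is 188 and rank 13 is 271.
Interpolate: 188 + 0.8·(271 − 188) = 188 + 0.8·83 = 254.4.

254.40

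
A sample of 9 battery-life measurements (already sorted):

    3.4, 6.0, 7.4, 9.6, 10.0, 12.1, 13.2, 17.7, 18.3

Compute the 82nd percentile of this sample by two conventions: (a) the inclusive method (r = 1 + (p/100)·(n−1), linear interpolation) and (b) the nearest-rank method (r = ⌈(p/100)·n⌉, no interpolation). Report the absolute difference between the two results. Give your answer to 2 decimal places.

n = 9.
(a) r = 7.56; between ranks 7 (13.2) and 8 (17.7): 15.72.
(b) the nearest-rank method: rank 8 → 17.7.
|15.72 − 17.7| = 1.98.

1.98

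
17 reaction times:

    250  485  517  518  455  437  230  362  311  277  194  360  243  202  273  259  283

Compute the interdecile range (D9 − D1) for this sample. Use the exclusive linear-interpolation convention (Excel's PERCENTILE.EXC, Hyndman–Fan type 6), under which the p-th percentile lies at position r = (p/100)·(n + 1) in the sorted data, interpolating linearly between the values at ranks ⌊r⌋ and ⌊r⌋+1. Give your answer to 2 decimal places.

316.80

Sorted: 194, 202, 230, 243, 250, 259, 273, 277, 283, 311, 360, 362, 437, 455, 485, 517, 518.
n = 17.
P10: r = 1.8; ranks 1–2 are 194, 202; interpolating gives 200.4.
P90: r = 16.2; ranks 16–17 are 517, 518; interpolating gives 517.2.
Difference: 517.2 − 200.4 = 316.8.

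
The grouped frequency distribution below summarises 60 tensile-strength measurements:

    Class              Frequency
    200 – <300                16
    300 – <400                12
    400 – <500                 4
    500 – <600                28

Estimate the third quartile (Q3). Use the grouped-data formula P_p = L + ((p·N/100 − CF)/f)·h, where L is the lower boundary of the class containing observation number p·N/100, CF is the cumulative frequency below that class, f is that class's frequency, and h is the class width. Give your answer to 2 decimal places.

N = 60; target position k = 75/100 · 60 = 45.
Cumulative frequencies: 16, 28, 32, 60.
Observation 45 falls in the class 500 – <600.
L = 500, CF = 32, f = 28, h = 100.
P75 = 500 + ((45 − 32)/28)·100 = 500 + 46.4286 = 546.429.

546.43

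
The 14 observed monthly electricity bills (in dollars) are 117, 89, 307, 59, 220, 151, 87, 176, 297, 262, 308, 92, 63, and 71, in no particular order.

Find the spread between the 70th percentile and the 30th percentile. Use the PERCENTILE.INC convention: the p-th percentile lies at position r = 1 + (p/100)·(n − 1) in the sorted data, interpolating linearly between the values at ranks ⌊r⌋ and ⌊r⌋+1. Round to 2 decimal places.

135.40

Sorted: 59, 63, 71, 87, 89, 92, 117, 151, 176, 220, 262, 297, 307, 308.
n = 14.
P30: r = 4.9; ranks 4–5 are 87, 89; interpolating gives 88.8.
P70: r = 10.1; ranks 10–11 are 220, 262; interpolating gives 224.2.
Difference: 224.2 − 88.8 = 135.4.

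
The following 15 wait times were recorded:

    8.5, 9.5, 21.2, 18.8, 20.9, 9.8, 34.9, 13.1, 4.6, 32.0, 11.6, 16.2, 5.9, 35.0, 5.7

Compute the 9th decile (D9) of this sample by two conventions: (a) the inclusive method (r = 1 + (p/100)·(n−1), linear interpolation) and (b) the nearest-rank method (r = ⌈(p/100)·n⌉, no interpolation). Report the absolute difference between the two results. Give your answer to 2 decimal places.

1.16

Sorted: 4.6, 5.7, 5.9, 8.5, 9.5, 9.8, 11.6, 13.1, 16.2, 18.8, 20.9, 21.2, 32.0, 34.9, 35.0.
n = 15.
(a) r = 13.6; between ranks 13 (32.0) and 14 (34.9): 33.74.
(b) the nearest-rank method: rank 14 → 34.9.
|33.74 − 34.9| = 1.16.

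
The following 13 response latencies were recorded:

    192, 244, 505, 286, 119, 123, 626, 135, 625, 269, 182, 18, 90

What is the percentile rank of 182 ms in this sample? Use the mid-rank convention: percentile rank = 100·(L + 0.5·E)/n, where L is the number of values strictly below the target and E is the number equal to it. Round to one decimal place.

42.3

Sorted: 18, 90, 119, 123, 135, 182, 192, 244, 269, 286, 505, 625, 626.
Count below 182: L = 5; count equal: E = 1; n = 13.
Percentile rank = 100·(5 + 0.5·1)/13 = 100·5.5/13 = 42.31.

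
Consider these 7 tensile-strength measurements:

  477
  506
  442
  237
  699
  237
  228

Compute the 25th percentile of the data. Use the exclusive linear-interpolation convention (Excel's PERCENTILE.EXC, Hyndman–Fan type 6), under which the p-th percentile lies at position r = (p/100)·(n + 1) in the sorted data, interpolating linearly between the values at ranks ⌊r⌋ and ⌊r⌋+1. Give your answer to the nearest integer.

Sorted: 228, 237, 237, 442, 477, 506, 699.
n = 7.
r = (25/100)·(7 + 1) = 2.
r is an integer, so P25 is the value at rank 2: 237.

237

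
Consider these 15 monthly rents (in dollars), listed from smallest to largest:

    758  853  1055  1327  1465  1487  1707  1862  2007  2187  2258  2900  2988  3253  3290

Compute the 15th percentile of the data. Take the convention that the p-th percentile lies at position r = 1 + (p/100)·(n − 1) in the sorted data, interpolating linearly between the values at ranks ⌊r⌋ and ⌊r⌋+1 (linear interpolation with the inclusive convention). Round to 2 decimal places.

1082.20

n = 15.
r = 1 + (15/100)·(15 − 1) = 1 + 2.1 = 3.1.
Rank 3 is 1055 and rank 4 is 1327.
Interpolate: 1055 + 0.1·(1327 − 1055) = 1055 + 0.1·272 = 1082.2.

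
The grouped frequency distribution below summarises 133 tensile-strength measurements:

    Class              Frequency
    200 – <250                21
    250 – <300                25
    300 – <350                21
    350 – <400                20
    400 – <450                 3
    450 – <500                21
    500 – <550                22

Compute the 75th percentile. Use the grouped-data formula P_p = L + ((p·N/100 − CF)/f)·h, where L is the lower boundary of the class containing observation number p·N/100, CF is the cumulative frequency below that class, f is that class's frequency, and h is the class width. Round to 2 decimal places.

N = 133; target position k = 75/100 · 133 = 99.75.
Cumulative frequencies: 21, 46, 67, 87, 90, 111, 133.
Observation 99.75 falls in the class 450 – <500.
L = 450, CF = 90, f = 21, h = 50.
P75 = 450 + ((99.75 − 90)/21)·50 = 450 + 23.2143 = 473.214.

473.21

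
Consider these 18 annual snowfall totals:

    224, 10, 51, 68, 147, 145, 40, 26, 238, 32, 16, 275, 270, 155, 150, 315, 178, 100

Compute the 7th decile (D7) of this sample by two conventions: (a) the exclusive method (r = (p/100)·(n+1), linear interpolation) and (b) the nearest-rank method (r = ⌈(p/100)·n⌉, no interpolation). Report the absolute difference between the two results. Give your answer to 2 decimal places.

13.80

Sorted: 10, 16, 26, 32, 40, 51, 68, 100, 145, 147, 150, 155, 178, 224, 238, 270, 275, 315.
n = 18.
(a) r = 13.3; between ranks 13 (178) and 14 (224): 191.8.
(b) the nearest-rank method: rank 13 → 178.
|191.8 − 178| = 13.8.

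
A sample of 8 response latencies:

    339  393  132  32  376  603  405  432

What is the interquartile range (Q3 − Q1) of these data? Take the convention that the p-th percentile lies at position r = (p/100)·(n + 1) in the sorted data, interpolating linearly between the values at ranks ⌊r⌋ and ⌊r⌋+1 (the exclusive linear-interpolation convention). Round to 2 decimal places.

Sorted: 32, 132, 339, 376, 393, 405, 432, 603.
n = 8.
P25: r = 2.25; ranks 2–3 are 132, 339; interpolating gives 183.75.
P75: r = 6.75; ranks 6–7 are 405, 432; interpolating gives 425.25.
Difference: 425.25 − 183.75 = 241.5.

241.50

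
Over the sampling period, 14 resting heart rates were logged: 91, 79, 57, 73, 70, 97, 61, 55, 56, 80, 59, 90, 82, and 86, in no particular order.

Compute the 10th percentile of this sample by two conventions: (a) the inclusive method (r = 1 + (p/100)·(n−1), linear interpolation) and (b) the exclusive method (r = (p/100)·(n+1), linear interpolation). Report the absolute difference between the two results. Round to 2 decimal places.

0.80

Sorted: 55, 56, 57, 59, 61, 70, 73, 79, 80, 82, 86, 90, 91, 97.
n = 14.
(a) r = 2.3; between ranks 2 (56) and 3 (57): 56.3.
(b) r = 1.5; between ranks 1 (55) and 2 (56): 55.5.
|56.3 − 55.5| = 0.8.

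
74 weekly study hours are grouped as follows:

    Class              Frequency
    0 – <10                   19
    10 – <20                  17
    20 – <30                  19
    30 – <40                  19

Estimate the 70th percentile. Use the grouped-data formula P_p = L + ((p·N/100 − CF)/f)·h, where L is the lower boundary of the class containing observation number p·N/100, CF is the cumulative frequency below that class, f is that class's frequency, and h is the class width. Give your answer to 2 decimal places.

N = 74; target position k = 70/100 · 74 = 51.8.
Cumulative frequencies: 19, 36, 55, 74.
Observation 51.8 falls in the class 20 – <30.
L = 20, CF = 36, f = 19, h = 10.
P70 = 20 + ((51.8 − 36)/19)·10 = 20 + 8.31579 = 28.3158.

28.32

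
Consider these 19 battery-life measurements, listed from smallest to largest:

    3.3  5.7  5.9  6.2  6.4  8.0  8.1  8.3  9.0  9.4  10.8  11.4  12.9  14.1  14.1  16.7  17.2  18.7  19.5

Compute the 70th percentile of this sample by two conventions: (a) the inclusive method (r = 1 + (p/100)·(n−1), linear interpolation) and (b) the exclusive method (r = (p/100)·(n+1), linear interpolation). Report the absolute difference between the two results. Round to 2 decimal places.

n = 19.
(a) r = 13.6; between ranks 13 (12.9) and 14 (14.1): 13.62.
(b) r = 14 → value at rank 14 = 14.1.
|13.62 − 14.1| = 0.48.

0.48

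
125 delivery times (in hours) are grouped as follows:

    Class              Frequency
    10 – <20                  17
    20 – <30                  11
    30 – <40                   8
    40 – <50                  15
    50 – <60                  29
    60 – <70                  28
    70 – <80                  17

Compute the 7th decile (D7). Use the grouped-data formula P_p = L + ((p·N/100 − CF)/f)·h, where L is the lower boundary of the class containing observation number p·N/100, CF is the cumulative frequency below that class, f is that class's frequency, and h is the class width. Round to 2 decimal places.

62.68

N = 125; target position k = 70/100 · 125 = 87.5.
Cumulative frequencies: 17, 28, 36, 51, 80, 108, 125.
Observation 87.5 falls in the class 60 – <70.
L = 60, CF = 80, f = 28, h = 10.
P70 = 60 + ((87.5 − 80)/28)·10 = 60 + 2.67857 = 62.6786.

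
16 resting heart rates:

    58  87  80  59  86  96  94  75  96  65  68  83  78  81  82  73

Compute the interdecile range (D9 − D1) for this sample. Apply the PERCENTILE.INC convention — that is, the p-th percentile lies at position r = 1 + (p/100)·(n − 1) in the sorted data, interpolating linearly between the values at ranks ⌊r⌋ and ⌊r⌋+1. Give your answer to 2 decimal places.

33.00

Sorted: 58, 59, 65, 68, 73, 75, 78, 80, 81, 82, 83, 86, 87, 94, 96, 96.
n = 16.
P10: r = 2.5; ranks 2–3 are 59, 65; interpolating gives 62.
P90: r = 14.5; ranks 14–15 are 94, 96; interpolating gives 95.
Difference: 95 − 62 = 33.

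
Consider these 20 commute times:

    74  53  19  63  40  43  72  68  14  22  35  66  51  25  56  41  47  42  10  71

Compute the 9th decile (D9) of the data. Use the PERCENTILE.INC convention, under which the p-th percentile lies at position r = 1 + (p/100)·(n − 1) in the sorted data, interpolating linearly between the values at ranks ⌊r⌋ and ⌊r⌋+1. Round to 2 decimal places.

Sorted: 10, 14, 19, 22, 25, 35, 40, 41, 42, 43, 47, 51, 53, 56, 63, 66, 68, 71, 72, 74.
n = 20.
r = 1 + (90/100)·(20 − 1) = 1 + 17.1 = 18.1.
Rank 18 is 71 and rank 19 is 72.
Interpolate: 71 + 0.1·(72 − 71) = 71 + 0.1·1 = 71.1.

71.10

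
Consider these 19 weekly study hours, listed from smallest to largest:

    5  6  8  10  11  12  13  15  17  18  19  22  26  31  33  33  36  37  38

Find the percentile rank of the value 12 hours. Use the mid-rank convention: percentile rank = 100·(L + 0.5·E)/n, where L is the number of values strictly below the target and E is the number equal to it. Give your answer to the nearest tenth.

Count below 12: L = 5; count equal: E = 1; n = 19.
Percentile rank = 100·(5 + 0.5·1)/19 = 100·5.5/19 = 28.95.

28.9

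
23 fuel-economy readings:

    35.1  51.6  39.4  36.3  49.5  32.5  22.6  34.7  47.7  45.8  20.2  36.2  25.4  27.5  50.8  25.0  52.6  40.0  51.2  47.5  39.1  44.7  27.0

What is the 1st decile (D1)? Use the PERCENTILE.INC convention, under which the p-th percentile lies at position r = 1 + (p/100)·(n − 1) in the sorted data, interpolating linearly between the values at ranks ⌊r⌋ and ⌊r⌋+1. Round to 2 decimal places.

25.08

Sorted: 20.2, 22.6, 25.0, 25.4, 27.0, 27.5, 32.5, 34.7, 35.1, 36.2, 36.3, 39.1, 39.4, 40.0, 44.7, 45.8, 47.5, 47.7, 49.5, 50.8, 51.2, 51.6, 52.6.
n = 23.
r = 1 + (10/100)·(23 − 1) = 1 + 2.2 = 3.2.
Rank 3 is 25.0 and rank 4 is 25.4.
Interpolate: 25.0 + 0.2·(25.4 − 25.0) = 25.0 + 0.2·0.4 = 25.08.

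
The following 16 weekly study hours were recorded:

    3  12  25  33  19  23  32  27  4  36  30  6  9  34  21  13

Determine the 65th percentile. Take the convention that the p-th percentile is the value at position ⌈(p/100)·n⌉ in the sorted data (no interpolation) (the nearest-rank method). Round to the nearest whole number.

Sorted: 3, 4, 6, 9, 12, 13, 19, 21, 23, 25, 27, 30, 32, 33, 34, 36.
n = 16.
Position = ⌈65/100 · 16⌉ = ⌈10.4⌉ = 11.
The value at rank 11 is 27.

27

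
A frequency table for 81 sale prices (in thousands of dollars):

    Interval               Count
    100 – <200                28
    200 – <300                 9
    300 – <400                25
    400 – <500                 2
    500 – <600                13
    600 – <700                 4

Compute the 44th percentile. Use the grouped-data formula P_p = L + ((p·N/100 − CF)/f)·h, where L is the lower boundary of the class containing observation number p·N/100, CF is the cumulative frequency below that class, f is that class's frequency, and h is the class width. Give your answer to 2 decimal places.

284.89

N = 81; target position k = 44/100 · 81 = 35.64.
Cumulative frequencies: 28, 37, 62, 64, 77, 81.
Observation 35.64 falls in the class 200 – <300.
L = 200, CF = 28, f = 9, h = 100.
P44 = 200 + ((35.64 − 28)/9)·100 = 200 + 84.8889 = 284.889.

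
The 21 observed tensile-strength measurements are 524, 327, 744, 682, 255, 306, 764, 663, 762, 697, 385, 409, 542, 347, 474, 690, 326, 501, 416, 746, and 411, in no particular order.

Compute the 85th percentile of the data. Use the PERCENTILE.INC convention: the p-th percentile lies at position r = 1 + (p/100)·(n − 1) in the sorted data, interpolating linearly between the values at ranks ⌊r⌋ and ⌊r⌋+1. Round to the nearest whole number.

Sorted: 255, 306, 326, 327, 347, 385, 409, 411, 416, 474, 501, 524, 542, 663, 682, 690, 697, 744, 746, 762, 764.
n = 21.
r = 1 + (85/100)·(21 − 1) = 1 + 17 = 18.
r is an integer, so P85 is the value at rank 18: 744.

744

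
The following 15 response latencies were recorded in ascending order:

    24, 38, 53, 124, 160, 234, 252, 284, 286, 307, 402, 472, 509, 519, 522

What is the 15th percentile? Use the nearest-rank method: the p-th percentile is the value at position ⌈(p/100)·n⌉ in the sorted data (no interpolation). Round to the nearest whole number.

n = 15.
Position = ⌈15/100 · 15⌉ = ⌈2.25⌉ = 3.
The value at rank 3 is 53.

53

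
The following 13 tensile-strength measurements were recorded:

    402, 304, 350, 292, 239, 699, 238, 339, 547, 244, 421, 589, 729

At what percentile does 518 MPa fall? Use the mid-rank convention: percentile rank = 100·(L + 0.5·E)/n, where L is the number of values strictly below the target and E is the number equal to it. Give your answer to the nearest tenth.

Sorted: 238, 239, 244, 292, 304, 339, 350, 402, 421, 547, 589, 699, 729.
Count below 518: L = 9; count equal: E = 0; n = 13.
Percentile rank = 100·(9 + 0.5·0)/13 = 100·9/13 = 69.23.

69.2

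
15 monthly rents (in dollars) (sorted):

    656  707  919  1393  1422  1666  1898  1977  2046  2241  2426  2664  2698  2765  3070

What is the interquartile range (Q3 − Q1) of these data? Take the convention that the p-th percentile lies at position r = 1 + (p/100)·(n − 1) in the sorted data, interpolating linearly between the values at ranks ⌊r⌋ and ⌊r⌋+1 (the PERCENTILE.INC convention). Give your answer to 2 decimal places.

n = 15.
P25: r = 4.5; ranks 4–5 are 1393, 1422; interpolating gives 1407.5.
P75: r = 11.5; ranks 11–12 are 2426, 2664; interpolating gives 2545.
Difference: 2545 − 1407.5 = 1137.5.

1137.50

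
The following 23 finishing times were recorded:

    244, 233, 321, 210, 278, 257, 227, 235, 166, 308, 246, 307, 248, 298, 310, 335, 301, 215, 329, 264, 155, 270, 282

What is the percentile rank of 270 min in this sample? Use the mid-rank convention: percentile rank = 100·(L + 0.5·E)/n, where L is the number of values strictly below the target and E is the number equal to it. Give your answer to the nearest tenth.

54.3

Sorted: 155, 166, 210, 215, 227, 233, 235, 244, 246, 248, 257, 264, 270, 278, 282, 298, 301, 307, 308, 310, 321, 329, 335.
Count below 270: L = 12; count equal: E = 1; n = 23.
Percentile rank = 100·(12 + 0.5·1)/23 = 100·12.5/23 = 54.35.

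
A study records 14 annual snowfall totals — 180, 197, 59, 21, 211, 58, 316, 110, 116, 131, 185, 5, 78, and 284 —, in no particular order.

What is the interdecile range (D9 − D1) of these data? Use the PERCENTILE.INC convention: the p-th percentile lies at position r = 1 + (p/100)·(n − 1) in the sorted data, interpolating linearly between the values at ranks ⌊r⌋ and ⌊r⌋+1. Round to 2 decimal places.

230.00

Sorted: 5, 21, 58, 59, 78, 110, 116, 131, 180, 185, 197, 211, 284, 316.
n = 14.
P10: r = 2.3; ranks 2–3 are 21, 58; interpolating gives 32.1.
P90: r = 12.7; ranks 12–13 are 211, 284; interpolating gives 262.1.
Difference: 262.1 − 32.1 = 230.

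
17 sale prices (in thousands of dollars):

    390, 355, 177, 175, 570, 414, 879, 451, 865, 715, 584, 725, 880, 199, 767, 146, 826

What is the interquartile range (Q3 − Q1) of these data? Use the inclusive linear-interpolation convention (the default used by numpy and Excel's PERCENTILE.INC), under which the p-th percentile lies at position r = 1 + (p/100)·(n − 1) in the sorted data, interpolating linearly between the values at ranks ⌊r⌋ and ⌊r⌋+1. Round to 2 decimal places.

Sorted: 146, 175, 177, 199, 355, 390, 414, 451, 570, 584, 715, 725, 767, 826, 865, 879, 880.
n = 17.
P25: r = 5 (integer) → 355.
P75: r = 13 (integer) → 767.
Difference: 767 − 355 = 412.

412.00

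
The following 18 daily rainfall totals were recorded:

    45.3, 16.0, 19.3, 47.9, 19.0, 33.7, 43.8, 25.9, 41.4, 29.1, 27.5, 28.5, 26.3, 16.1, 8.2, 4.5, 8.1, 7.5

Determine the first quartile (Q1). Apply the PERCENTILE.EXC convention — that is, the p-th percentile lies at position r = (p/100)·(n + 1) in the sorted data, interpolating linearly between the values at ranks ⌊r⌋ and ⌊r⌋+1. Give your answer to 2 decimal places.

14.05

Sorted: 4.5, 7.5, 8.1, 8.2, 16.0, 16.1, 19.0, 19.3, 25.9, 26.3, 27.5, 28.5, 29.1, 33.7, 41.4, 43.8, 45.3, 47.9.
n = 18.
r = (25/100)·(18 + 1) = 4.75.
Rank 4 is 8.2 and rank 5 is 16.0.
Interpolate: 8.2 + 0.75·(16.0 − 8.2) = 8.2 + 0.75·7.8 = 14.05.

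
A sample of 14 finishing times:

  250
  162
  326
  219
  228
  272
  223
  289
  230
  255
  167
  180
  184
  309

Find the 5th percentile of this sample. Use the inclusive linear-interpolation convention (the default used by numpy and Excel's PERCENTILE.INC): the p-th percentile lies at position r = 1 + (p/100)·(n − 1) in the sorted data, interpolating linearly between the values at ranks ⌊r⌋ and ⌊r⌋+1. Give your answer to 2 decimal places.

165.25

Sorted: 162, 167, 180, 184, 219, 223, 228, 230, 250, 255, 272, 289, 309, 326.
n = 14.
r = 1 + (5/100)·(14 − 1) = 1 + 0.65 = 1.65.
Rank 1 is 162 and rank 2 is 167.
Interpolate: 162 + 0.65·(167 − 162) = 162 + 0.65·5 = 165.25.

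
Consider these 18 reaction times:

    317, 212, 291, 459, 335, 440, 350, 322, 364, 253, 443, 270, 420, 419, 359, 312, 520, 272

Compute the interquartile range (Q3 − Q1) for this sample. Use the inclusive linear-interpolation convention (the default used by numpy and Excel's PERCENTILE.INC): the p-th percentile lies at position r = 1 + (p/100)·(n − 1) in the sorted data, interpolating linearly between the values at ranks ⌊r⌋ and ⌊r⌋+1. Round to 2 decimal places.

123.50

Sorted: 212, 253, 270, 272, 291, 312, 317, 322, 335, 350, 359, 364, 419, 420, 440, 443, 459, 520.
n = 18.
P25: r = 5.25; ranks 5–6 are 291, 312; interpolating gives 296.25.
P75: r = 13.75; ranks 13–14 are 419, 420; interpolating gives 419.75.
Difference: 419.75 − 296.25 = 123.5.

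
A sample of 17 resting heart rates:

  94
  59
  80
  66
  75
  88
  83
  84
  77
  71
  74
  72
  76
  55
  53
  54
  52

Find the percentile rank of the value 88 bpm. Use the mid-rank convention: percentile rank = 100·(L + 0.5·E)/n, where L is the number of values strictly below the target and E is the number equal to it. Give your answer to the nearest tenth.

Sorted: 52, 53, 54, 55, 59, 66, 71, 72, 74, 75, 76, 77, 80, 83, 84, 88, 94.
Count below 88: L = 15; count equal: E = 1; n = 17.
Percentile rank = 100·(15 + 0.5·1)/17 = 100·15.5/17 = 91.18.

91.2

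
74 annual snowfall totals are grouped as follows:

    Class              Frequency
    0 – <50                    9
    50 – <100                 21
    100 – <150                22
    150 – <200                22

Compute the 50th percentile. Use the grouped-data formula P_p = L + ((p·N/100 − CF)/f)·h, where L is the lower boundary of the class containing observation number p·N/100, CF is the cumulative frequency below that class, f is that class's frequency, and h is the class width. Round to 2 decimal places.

N = 74; target position k = 50/100 · 74 = 37.
Cumulative frequencies: 9, 30, 52, 74.
Observation 37 falls in the class 100 – <150.
L = 100, CF = 30, f = 22, h = 50.
P50 = 100 + ((37 − 30)/22)·50 = 100 + 15.9091 = 115.909.

115.91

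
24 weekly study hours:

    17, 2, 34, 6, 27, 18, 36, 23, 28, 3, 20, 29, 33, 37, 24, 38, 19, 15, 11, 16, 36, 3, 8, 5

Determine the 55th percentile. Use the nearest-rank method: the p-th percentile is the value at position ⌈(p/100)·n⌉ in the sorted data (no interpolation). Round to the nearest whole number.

23

Sorted: 2, 3, 3, 5, 6, 8, 11, 15, 16, 17, 18, 19, 20, 23, 24, 27, 28, 29, 33, 34, 36, 36, 37, 38.
n = 24.
Position = ⌈55/100 · 24⌉ = ⌈13.2⌉ = 14.
The value at rank 14 is 23.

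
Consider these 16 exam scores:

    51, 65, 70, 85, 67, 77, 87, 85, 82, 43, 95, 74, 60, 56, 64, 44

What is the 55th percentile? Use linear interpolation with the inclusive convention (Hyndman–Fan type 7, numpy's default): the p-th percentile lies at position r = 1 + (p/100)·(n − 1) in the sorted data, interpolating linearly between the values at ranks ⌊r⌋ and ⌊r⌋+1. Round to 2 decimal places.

Sorted: 43, 44, 51, 56, 60, 64, 65, 67, 70, 74, 77, 82, 85, 85, 87, 95.
n = 16.
r = 1 + (55/100)·(16 − 1) = 1 + 8.25 = 9.25.
Rank 9 is 70 and rank 10 is 74.
Interpolate: 70 + 0.25·(74 − 70) = 70 + 0.25·4 = 71.

71.00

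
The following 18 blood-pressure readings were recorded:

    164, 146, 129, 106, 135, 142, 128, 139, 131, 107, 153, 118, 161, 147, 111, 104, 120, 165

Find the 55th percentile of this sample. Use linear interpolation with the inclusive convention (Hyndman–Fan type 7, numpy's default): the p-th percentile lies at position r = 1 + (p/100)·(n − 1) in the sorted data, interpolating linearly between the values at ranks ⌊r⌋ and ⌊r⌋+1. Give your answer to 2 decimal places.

136.40

Sorted: 104, 106, 107, 111, 118, 120, 128, 129, 131, 135, 139, 142, 146, 147, 153, 161, 164, 165.
n = 18.
r = 1 + (55/100)·(18 − 1) = 1 + 9.35 = 10.35.
Rank 10 is 135 and rank 11 is 139.
Interpolate: 135 + 0.35·(139 − 135) = 135 + 0.35·4 = 136.4.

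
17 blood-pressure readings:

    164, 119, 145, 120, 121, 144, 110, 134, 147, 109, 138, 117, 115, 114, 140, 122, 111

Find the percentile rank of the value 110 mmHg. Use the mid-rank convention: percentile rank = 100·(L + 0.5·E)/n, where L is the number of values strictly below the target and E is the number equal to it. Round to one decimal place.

Sorted: 109, 110, 111, 114, 115, 117, 119, 120, 121, 122, 134, 138, 140, 144, 145, 147, 164.
Count below 110: L = 1; count equal: E = 1; n = 17.
Percentile rank = 100·(1 + 0.5·1)/17 = 100·1.5/17 = 8.824.

8.8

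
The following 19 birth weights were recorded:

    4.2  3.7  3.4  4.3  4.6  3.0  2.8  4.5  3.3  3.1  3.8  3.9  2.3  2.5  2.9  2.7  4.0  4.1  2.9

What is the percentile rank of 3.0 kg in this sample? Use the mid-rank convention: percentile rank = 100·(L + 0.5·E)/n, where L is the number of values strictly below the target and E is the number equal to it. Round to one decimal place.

Sorted: 2.3, 2.5, 2.7, 2.8, 2.9, 2.9, 3.0, 3.1, 3.3, 3.4, 3.7, 3.8, 3.9, 4.0, 4.1, 4.2, 4.3, 4.5, 4.6.
Count below 3.0: L = 6; count equal: E = 1; n = 19.
Percentile rank = 100·(6 + 0.5·1)/19 = 100·6.5/19 = 34.21.

34.2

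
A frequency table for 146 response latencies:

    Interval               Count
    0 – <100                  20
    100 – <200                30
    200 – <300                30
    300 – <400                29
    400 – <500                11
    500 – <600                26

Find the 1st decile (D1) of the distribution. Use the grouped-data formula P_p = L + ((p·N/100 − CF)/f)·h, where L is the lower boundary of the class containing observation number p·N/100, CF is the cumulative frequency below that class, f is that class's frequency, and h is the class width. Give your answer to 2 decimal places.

73.00

N = 146; target position k = 10/100 · 146 = 14.6.
Cumulative frequencies: 20, 50, 80, 109, 120, 146.
Observation 14.6 falls in the class 0 – <100.
L = 0, CF = 0, f = 20, h = 100.
P10 = 0 + ((14.6 − 0)/20)·100 = 0 + 73 = 73.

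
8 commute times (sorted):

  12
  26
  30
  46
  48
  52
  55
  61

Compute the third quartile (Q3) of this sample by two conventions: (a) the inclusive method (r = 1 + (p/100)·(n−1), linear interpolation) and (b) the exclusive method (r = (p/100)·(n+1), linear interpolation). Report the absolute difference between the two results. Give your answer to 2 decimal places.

1.50

n = 8.
(a) r = 6.25; between ranks 6 (52) and 7 (55): 52.75.
(b) r = 6.75; between ranks 6 (52) and 7 (55): 54.25.
|52.75 − 54.25| = 1.5.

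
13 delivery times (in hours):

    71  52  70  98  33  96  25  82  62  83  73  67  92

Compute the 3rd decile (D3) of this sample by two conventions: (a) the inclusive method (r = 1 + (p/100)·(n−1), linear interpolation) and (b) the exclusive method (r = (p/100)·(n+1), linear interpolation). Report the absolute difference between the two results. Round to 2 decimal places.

Sorted: 25, 33, 52, 62, 67, 70, 71, 73, 82, 83, 92, 96, 98.
n = 13.
(a) r = 4.6; between ranks 4 (62) and 5 (67): 65.
(b) r = 4.2; between ranks 4 (62) and 5 (67): 63.
|65 − 63| = 2.

2.00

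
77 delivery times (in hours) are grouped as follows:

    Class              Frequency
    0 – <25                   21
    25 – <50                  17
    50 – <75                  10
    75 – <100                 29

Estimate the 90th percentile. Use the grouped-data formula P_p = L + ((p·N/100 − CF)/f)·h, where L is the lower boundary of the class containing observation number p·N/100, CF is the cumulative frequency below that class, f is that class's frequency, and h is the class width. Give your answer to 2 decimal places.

93.36

N = 77; target position k = 90/100 · 77 = 69.3.
Cumulative frequencies: 21, 38, 48, 77.
Observation 69.3 falls in the class 75 – <100.
L = 75, CF = 48, f = 29, h = 25.
P90 = 75 + ((69.3 − 48)/29)·25 = 75 + 18.3621 = 93.3621.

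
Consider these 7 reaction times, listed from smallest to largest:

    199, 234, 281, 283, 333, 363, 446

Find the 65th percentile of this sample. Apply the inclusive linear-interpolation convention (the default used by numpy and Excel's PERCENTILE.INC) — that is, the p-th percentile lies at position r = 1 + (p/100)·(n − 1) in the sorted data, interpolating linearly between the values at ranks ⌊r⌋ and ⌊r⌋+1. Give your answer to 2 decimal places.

328.00

n = 7.
r = 1 + (65/100)·(7 − 1) = 1 + 3.9 = 4.9.
Rank 4 is 283 and rank 5 is 333.
Interpolate: 283 + 0.9·(333 − 283) = 283 + 0.9·50 = 328.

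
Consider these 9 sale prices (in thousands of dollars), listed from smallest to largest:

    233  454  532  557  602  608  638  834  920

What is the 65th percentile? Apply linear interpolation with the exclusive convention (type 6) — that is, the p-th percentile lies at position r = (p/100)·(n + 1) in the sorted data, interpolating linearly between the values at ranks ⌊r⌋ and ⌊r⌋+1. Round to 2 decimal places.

623.00

n = 9.
r = (65/100)·(9 + 1) = 6.5.
Rank 6 is 608 and rank 7 is 638.
Interpolate: 608 + 0.5·(638 − 608) = 608 + 0.5·30 = 623.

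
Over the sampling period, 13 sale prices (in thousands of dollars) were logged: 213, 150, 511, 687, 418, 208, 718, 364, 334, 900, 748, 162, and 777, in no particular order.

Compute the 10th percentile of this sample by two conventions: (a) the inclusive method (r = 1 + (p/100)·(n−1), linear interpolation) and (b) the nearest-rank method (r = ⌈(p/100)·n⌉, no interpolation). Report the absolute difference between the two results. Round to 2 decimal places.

9.20

Sorted: 150, 162, 208, 213, 334, 364, 418, 511, 687, 718, 748, 777, 900.
n = 13.
(a) r = 2.2; between ranks 2 (162) and 3 (208): 171.2.
(b) the nearest-rank method: rank 2 → 162.
|171.2 − 162| = 9.2.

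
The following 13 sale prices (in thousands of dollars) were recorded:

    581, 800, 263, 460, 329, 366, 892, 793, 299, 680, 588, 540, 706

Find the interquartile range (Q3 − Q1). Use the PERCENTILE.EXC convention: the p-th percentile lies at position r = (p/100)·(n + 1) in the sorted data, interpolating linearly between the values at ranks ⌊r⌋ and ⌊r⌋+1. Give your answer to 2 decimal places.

402.00

Sorted: 263, 299, 329, 366, 460, 540, 581, 588, 680, 706, 793, 800, 892.
n = 13.
P25: r = 3.5; ranks 3–4 are 329, 366; interpolating gives 347.5.
P75: r = 10.5; ranks 10–11 are 706, 793; interpolating gives 749.5.
Difference: 749.5 − 347.5 = 402.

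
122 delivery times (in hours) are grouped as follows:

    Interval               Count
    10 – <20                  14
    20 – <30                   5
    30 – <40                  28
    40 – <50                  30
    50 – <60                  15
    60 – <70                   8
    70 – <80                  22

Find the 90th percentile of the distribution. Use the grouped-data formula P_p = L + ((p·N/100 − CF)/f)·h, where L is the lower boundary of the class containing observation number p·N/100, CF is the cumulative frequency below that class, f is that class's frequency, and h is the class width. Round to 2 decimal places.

N = 122; target position k = 90/100 · 122 = 109.8.
Cumulative frequencies: 14, 19, 47, 77, 92, 100, 122.
Observation 109.8 falls in the class 70 – <80.
L = 70, CF = 100, f = 22, h = 10.
P90 = 70 + ((109.8 − 100)/22)·10 = 70 + 4.45455 = 74.4545.

74.45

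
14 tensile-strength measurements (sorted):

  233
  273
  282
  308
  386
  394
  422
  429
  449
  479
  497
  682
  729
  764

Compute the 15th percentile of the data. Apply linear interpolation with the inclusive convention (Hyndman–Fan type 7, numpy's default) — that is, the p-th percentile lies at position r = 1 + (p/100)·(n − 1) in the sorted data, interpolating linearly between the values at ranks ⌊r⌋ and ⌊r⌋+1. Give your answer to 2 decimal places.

n = 14.
r = 1 + (15/100)·(14 − 1) = 1 + 1.95 = 2.95.
Rank 2 is 273 and rank 3 is 282.
Interpolate: 273 + 0.95·(282 − 273) = 273 + 0.95·9 = 281.55.

281.55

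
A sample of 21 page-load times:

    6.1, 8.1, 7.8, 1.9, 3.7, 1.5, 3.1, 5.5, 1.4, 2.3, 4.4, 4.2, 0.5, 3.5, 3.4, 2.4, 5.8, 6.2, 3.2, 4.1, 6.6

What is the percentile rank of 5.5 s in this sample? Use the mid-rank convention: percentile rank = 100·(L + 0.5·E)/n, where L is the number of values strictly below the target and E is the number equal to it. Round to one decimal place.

Sorted: 0.5, 1.4, 1.5, 1.9, 2.3, 2.4, 3.1, 3.2, 3.4, 3.5, 3.7, 4.1, 4.2, 4.4, 5.5, 5.8, 6.1, 6.2, 6.6, 7.8, 8.1.
Count below 5.5: L = 14; count equal: E = 1; n = 21.
Percentile rank = 100·(14 + 0.5·1)/21 = 100·14.5/21 = 69.05.

69.0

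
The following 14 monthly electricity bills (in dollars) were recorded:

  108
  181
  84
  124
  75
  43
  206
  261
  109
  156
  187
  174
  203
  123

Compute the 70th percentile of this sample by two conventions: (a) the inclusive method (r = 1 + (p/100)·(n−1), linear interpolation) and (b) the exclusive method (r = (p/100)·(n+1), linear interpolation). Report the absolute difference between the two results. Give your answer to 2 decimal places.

Sorted: 43, 75, 84, 108, 109, 123, 124, 156, 174, 181, 187, 203, 206, 261.
n = 14.
(a) r = 10.1; between ranks 10 (181) and 11 (187): 181.6.
(b) r = 10.5; between ranks 10 (181) and 11 (187): 184.
|181.6 − 184| = 2.4.

2.40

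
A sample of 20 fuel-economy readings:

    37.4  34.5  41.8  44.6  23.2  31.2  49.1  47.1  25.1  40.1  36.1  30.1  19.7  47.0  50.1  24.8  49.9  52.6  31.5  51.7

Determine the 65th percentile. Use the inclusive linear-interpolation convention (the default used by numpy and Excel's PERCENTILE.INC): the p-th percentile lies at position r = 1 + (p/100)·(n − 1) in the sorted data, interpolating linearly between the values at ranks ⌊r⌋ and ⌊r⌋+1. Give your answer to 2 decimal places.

Sorted: 19.7, 23.2, 24.8, 25.1, 30.1, 31.2, 31.5, 34.5, 36.1, 37.4, 40.1, 41.8, 44.6, 47.0, 47.1, 49.1, 49.9, 50.1, 51.7, 52.6.
n = 20.
r = 1 + (65/100)·(20 − 1) = 1 + 12.35 = 13.35.
Rank 13 is 44.6 and rank 14 is 47.0.
Interpolate: 44.6 + 0.35·(47.0 − 44.6) = 44.6 + 0.35·2.4 = 45.44.

45.44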